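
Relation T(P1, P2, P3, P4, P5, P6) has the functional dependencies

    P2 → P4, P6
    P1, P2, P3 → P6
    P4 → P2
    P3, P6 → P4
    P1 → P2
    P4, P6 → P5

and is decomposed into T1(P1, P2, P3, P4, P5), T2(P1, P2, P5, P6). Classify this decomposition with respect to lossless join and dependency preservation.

lossless but not dependency-preserving

Lossless test: (P1, P2, P5)⁺ = {P1, P2, P4, P5, P6}, which contains all of one fragment — lossless.
Dependency preservation: the restricted closure of {P3, P6} across the fragments never reaches {P4}, so P3, P6 → P4 cannot be enforced without a join — not preserved.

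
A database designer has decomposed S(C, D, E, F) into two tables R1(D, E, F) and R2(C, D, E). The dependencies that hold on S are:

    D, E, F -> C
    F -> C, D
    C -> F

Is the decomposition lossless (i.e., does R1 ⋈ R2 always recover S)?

Common attributes: R1 ∩ R2 = {D, E}.
No dependency enlarges {D, E}, so (D, E)⁺ = {D, E}.
The closure contains neither all of R1 = {D, E, F} nor all of R2 = {C, D, E}, so the common attributes are not a superkey of either fragment. The join is lossy.

No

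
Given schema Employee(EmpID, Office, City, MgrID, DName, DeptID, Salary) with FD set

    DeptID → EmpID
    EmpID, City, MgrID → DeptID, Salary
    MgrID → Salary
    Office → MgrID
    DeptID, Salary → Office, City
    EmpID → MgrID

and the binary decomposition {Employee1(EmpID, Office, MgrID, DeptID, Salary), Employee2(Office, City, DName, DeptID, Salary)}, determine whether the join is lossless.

Common attributes: Employee1 ∩ Employee2 = {Office, DeptID, Salary}.
Closure of {Office, DeptID, Salary}: DeptID → EmpID applies, adding EmpID; Office → MgrID applies, adding MgrID; DeptID, Salary → Office, City applies, adding City. So (Office, DeptID, Salary)⁺ = {EmpID, Office, City, MgrID, DeptID, Salary}.
This closure contains every attribute of Employee1, so Employee1 ∩ Employee2 → Employee1. The join is lossless.

Yes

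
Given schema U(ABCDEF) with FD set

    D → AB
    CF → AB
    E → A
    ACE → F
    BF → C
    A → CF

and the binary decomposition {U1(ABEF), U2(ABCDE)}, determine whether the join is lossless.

Common attributes: U1 ∩ U2 = {ABE}.
Closure of {ABE}: A → CF applies, adding CF. So (ABE)⁺ = {ABCEF}.
This closure contains every attribute of U1, so U1 ∩ U2 → U1. The join is lossless.

Yes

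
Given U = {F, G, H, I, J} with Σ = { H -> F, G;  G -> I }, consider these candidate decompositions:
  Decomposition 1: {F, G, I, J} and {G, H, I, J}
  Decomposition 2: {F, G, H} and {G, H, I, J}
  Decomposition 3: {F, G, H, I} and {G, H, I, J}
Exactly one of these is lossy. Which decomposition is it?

Decomposition 1: common = {G, I, J}, closure = {G, I, J} → lossy.
Decomposition 2: common = {G, H}, closure = {F, G, H, I} → lossless.
Decomposition 3: common = {G, H, I}, closure = {F, G, H, I} → lossless.

Decomposition 1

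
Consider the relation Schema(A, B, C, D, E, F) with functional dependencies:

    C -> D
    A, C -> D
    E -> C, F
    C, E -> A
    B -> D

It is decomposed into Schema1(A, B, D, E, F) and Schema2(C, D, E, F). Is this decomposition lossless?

Common attributes: Schema1 ∩ Schema2 = {D, E, F}.
Closure of {D, E, F}: E → C, F applies, adding C; C, E → A applies, adding A. So (D, E, F)⁺ = {A, C, D, E, F}.
This closure contains every attribute of Schema2, so Schema1 ∩ Schema2 → Schema2. The join is lossless.

Yes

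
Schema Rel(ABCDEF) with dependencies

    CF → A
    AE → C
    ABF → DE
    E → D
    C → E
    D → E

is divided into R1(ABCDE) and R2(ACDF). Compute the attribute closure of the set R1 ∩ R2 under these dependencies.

R1 ∩ R2 = {ACD}.
C → E applies, adding E
Closure: {ACDE}.

ACDE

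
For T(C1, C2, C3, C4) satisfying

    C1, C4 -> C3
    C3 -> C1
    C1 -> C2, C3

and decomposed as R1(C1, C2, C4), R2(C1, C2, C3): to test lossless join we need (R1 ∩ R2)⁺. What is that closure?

C1, C2, C3

R1 ∩ R2 = {C1, C2}.
C1 → C2, C3 applies, adding C3
Closure: {C1, C2, C3}.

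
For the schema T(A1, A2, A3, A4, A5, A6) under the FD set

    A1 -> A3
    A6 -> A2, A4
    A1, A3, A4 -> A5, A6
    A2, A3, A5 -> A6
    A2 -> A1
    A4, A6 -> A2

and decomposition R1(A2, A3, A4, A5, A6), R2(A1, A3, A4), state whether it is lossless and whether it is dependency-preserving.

Lossless test: (A3, A4)⁺ = {A3, A4}, which is a superkey of neither fragment — lossy.
Dependency preservation: the restricted closure of {A1, A3, A4} across the fragments never reaches {A5, A6}, so A1, A3, A4 → A5, A6 cannot be enforced without a join — not preserved.

lossy and not dependency-preserving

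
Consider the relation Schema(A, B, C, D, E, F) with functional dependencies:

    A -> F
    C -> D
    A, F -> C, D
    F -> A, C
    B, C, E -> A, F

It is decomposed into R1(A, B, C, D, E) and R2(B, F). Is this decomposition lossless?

No

Common attributes: R1 ∩ R2 = {B}.
No dependency enlarges {B}, so (B)⁺ = {B}.
The closure contains neither all of R1 = {A, B, C, D, E} nor all of R2 = {B, F}, so the common attributes are not a superkey of either fragment. The join is lossy.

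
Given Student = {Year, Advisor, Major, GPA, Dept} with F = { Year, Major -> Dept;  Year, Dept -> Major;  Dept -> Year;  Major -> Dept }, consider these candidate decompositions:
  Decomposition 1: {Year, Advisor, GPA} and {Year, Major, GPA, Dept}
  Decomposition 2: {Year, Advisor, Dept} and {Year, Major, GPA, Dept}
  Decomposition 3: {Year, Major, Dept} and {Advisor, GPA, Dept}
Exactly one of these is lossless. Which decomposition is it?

Decomposition 1: common = {Year, GPA}, closure = {Year, GPA} → lossy.
Decomposition 2: common = {Year, Dept}, closure = {Year, Major, Dept} → lossy.
Decomposition 3: common = {Dept}, closure = {Year, Major, Dept} → lossless.

Decomposition 3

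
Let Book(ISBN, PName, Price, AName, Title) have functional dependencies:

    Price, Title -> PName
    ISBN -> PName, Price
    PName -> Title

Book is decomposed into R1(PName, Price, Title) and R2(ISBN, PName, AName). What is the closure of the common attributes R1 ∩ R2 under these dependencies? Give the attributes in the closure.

PName, Title

R1 ∩ R2 = {PName}.
PName → Title applies, adding Title
Closure: {PName, Title}.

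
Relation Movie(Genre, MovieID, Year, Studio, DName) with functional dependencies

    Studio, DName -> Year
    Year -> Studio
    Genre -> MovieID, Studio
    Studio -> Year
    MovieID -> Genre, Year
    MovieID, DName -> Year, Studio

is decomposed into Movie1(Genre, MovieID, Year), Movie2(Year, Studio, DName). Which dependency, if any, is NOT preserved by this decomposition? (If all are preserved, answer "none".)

Studio, DName → Year lies within Movie2.
Year → Studio lies within Movie2.
Genre → MovieID, Studio: restricted closure across fragments reaches MovieID, Studio.
Studio → Year lies within Movie2.
MovieID → Genre, Year lies within Movie1.
MovieID, DName → Year, Studio: restricted closure across fragments reaches Year, Studio.
Every dependency is enforceable on the fragments, so the decomposition is dependency-preserving.

none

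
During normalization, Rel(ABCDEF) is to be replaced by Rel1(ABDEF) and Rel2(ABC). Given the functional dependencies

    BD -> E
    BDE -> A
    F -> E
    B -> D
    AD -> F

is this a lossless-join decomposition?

Yes

Common attributes: Rel1 ∩ Rel2 = {AB}.
Closure of {AB}: B → D applies, adding D; AD → F applies, adding F; BD → E applies, adding E. So (AB)⁺ = {ABDEF}.
This closure contains every attribute of Rel1, so Rel1 ∩ Rel2 → Rel1. The join is lossless.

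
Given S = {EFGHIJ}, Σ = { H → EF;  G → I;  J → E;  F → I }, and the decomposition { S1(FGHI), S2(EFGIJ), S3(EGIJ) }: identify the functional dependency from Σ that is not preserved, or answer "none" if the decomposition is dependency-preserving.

H → EF

Check H → EF: no single fragment contains all of {EFH}, and the restricted closure of {H} across the fragments never reaches {EF}.
G → I is preserved.
J → E is preserved.
F → I is preserved.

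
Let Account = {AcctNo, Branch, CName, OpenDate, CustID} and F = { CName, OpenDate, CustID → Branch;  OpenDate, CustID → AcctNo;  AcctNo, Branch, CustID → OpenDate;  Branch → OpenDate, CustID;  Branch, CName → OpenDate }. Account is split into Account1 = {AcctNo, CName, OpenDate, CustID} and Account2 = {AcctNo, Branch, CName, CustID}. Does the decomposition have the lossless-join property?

Common attributes: Account1 ∩ Account2 = {AcctNo, CName, CustID}.
No dependency enlarges {AcctNo, CName, CustID}, so (AcctNo, CName, CustID)⁺ = {AcctNo, CName, CustID}.
The closure contains neither all of Account1 = {AcctNo, CName, OpenDate, CustID} nor all of Account2 = {AcctNo, Branch, CName, CustID}, so the common attributes are not a superkey of either fragment. The join is lossy.

No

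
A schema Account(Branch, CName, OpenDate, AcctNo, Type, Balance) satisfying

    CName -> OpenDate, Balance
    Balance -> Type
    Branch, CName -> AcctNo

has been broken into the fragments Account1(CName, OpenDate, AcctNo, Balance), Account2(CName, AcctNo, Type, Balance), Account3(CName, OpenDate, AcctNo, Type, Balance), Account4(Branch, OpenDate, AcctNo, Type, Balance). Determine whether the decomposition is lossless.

Chase test. Columns are Branch, CName, OpenDate, AcctNo, Type, Balance; row i has aⱼ where attribute j ∈ Accounti, else bᵢⱼ.
Initial tableau (one row per fragment):
  row 1: b11 a2 a3 a4 b15 a6
  row 2: b21 a2 b23 a4 a5 a6
  row 3: b31 a2 a3 a4 a5 a6
  row 4: a1 b42 a3 a4 a5 a6
Rows 1 and 2 agree on CName; apply CName→OpenDate, Balance and equate their OpenDate, Balance entries.
Rows 1 and 2 agree on Balance; apply Balance→Type and equate their Type entries.
No row becomes fully distinguished — the join is lossy.

No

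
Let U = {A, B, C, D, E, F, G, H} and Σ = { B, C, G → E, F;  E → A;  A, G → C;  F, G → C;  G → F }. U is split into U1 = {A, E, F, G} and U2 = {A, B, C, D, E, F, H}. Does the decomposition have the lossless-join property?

No

Common attributes: U1 ∩ U2 = {A, E, F}.
No dependency enlarges {A, E, F}, so (A, E, F)⁺ = {A, E, F}.
The closure contains neither all of U1 = {A, E, F, G} nor all of U2 = {A, B, C, D, E, F, H}, so the common attributes are not a superkey of either fragment. The join is lossy.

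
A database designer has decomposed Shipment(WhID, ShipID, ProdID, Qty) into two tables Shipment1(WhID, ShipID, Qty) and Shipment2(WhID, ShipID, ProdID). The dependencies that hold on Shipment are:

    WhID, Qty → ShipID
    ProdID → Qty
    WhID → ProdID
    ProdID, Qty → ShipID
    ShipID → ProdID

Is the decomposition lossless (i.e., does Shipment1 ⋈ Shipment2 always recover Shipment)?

Yes

Common attributes: Shipment1 ∩ Shipment2 = {WhID, ShipID}.
Closure of {WhID, ShipID}: WhID → ProdID applies, adding ProdID; ProdID → Qty applies, adding Qty. So (WhID, ShipID)⁺ = {WhID, ShipID, ProdID, Qty}.
This closure contains every attribute of Shipment1, so Shipment1 ∩ Shipment2 → Shipment1. The join is lossless.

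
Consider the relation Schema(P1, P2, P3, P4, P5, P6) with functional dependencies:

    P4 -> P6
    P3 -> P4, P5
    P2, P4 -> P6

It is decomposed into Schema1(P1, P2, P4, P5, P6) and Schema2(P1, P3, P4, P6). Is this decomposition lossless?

Common attributes: Schema1 ∩ Schema2 = {P1, P4, P6}.
No dependency enlarges {P1, P4, P6}, so (P1, P4, P6)⁺ = {P1, P4, P6}.
The closure contains neither all of Schema1 = {P1, P2, P4, P5, P6} nor all of Schema2 = {P1, P3, P4, P6}, so the common attributes are not a superkey of either fragment. The join is lossy.

No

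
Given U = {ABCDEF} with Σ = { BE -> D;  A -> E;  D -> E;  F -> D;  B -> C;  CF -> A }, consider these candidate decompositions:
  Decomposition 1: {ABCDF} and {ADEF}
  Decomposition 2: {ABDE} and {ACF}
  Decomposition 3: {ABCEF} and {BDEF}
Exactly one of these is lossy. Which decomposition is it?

Decomposition 1: common = {ADF}, closure = {ADEF} → lossless.
Decomposition 2: common = {A}, closure = {AE} → lossy.
Decomposition 3: common = {BEF}, closure = {ABCDEF} → lossless.

Decomposition 2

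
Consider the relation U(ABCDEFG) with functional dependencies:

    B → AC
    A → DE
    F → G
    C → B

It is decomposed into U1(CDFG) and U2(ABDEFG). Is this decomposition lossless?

No

Common attributes: U1 ∩ U2 = {DFG}.
No dependency enlarges {DFG}, so (DFG)⁺ = {DFG}.
The closure contains neither all of U1 = {CDFG} nor all of U2 = {ABDEFG}, so the common attributes are not a superkey of either fragment. The join is lossy.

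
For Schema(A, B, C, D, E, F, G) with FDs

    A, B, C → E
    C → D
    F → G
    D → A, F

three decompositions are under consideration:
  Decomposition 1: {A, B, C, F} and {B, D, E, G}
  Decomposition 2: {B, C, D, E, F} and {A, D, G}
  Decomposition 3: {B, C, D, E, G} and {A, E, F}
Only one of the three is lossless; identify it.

Decomposition 1: common = {B}, closure = {B} → lossy.
Decomposition 2: common = {D}, closure = {A, D, F, G} → lossless.
Decomposition 3: common = {E}, closure = {E} → lossy.

Decomposition 2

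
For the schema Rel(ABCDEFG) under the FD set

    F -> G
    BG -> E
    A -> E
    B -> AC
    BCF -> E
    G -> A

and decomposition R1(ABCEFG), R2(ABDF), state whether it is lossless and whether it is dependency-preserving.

Lossless test: (ABF)⁺ = {ABCEFG}, which contains all of one fragment — lossless.
Dependency preservation: every FD's attributes lie within a single fragment, so each can be enforced locally — preserved.

lossless and dependency-preserving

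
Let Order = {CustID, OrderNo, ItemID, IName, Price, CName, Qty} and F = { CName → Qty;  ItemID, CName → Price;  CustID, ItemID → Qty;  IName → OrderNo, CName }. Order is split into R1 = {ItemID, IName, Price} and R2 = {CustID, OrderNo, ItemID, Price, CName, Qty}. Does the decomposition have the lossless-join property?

Common attributes: R1 ∩ R2 = {ItemID, Price}.
No dependency enlarges {ItemID, Price}, so (ItemID, Price)⁺ = {ItemID, Price}.
The closure contains neither all of R1 = {ItemID, IName, Price} nor all of R2 = {CustID, OrderNo, ItemID, Price, CName, Qty}, so the common attributes are not a superkey of either fragment. The join is lossy.

No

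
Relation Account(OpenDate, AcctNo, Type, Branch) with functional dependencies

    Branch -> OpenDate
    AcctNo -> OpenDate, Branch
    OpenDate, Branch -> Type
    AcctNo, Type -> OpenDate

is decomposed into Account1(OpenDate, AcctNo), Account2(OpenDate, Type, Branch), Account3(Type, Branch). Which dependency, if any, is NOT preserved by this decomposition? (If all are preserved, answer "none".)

Check AcctNo → OpenDate, Branch: no single fragment contains all of {OpenDate, AcctNo, Branch}, and the restricted closure of {AcctNo} across the fragments never reaches {OpenDate, Branch}.
Branch → OpenDate is preserved.
OpenDate, Branch → Type is preserved.
AcctNo, Type → OpenDate is preserved.

AcctNo -> OpenDate, Branch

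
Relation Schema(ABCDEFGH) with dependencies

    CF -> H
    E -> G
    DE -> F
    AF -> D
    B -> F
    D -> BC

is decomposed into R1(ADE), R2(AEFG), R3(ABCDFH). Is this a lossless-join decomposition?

Yes

Chase test. Columns are ABCDEFGH; row i has aⱼ where attribute j ∈ Ri, else bᵢⱼ.
Initial tableau (one row per fragment):
  row 1: a1 b12 b13 a4 a5 b16 b17 b18
  row 2: a1 b22 b23 b24 a5 a6 a7 b28
  row 3: a1 a2 a3 a4 b35 a6 b37 a8
Rows 1 and 2 agree on E; apply E→G and equate their G entries.
Rows 2 and 3 agree on AF; apply AF→D and equate their D entries.
Rows 1 and 2 agree on D; apply D→BC and equate their BC entries.
Rows 1 and 3 agree on D; apply D→BC and equate their BC entries.
Rows 2 and 3 agree on CF; apply CF→H and equate their H entries.
Rows 1 and 2 agree on DE; apply DE→F and equate their F entries.
Rows 1 and 2 agree on CF; apply CF→H and equate their H entries.
Row 1 is now all distinguished symbols — the join is lossless.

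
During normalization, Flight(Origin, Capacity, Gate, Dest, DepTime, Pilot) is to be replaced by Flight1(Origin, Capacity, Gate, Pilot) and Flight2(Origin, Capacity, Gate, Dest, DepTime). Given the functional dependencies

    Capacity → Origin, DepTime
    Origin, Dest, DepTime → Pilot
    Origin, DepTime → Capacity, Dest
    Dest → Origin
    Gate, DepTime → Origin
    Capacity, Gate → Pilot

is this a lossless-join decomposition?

Common attributes: Flight1 ∩ Flight2 = {Origin, Capacity, Gate}.
Closure of {Origin, Capacity, Gate}: Capacity → Origin, DepTime applies, adding DepTime; Origin, DepTime → Capacity, Dest applies, adding Dest; Capacity, Gate → Pilot applies, adding Pilot. So (Origin, Capacity, Gate)⁺ = {Origin, Capacity, Gate, Dest, DepTime, Pilot}.
This closure contains every attribute of Flight1, so Flight1 ∩ Flight2 → Flight1. The join is lossless.

Yes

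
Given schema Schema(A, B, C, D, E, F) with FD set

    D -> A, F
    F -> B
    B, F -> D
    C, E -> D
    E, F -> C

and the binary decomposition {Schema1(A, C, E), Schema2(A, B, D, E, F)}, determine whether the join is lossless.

Common attributes: Schema1 ∩ Schema2 = {A, E}.
No dependency enlarges {A, E}, so (A, E)⁺ = {A, E}.
The closure contains neither all of Schema1 = {A, C, E} nor all of Schema2 = {A, B, D, E, F}, so the common attributes are not a superkey of either fragment. The join is lossy.

No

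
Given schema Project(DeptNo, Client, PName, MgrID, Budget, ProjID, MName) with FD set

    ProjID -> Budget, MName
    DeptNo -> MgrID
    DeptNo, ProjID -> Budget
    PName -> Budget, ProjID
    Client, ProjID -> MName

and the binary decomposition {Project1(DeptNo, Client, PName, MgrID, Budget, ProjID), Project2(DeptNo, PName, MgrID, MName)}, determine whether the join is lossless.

Yes

Common attributes: Project1 ∩ Project2 = {DeptNo, PName, MgrID}.
Closure of {DeptNo, PName, MgrID}: PName → Budget, ProjID applies, adding Budget, ProjID; ProjID → Budget, MName applies, adding MName. So (DeptNo, PName, MgrID)⁺ = {DeptNo, PName, MgrID, Budget, ProjID, MName}.
This closure contains every attribute of Project2, so Project1 ∩ Project2 → Project2. The join is lossless.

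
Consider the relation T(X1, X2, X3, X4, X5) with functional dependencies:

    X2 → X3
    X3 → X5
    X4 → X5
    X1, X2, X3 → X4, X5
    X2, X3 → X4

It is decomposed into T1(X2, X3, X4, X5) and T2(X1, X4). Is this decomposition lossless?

No

Common attributes: T1 ∩ T2 = {X4}.
Closure of {X4}: X4 → X5 applies, adding X5. So (X4)⁺ = {X4, X5}.
The closure contains neither all of T1 = {X2, X3, X4, X5} nor all of T2 = {X1, X4}, so the common attributes are not a superkey of either fragment. The join is lossy.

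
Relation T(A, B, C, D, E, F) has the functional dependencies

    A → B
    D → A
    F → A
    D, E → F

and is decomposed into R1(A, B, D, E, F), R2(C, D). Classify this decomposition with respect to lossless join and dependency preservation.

lossy but dependency-preserving

Lossless test: (D)⁺ = {A, B, D}, which is a superkey of neither fragment — lossy.
Dependency preservation: every FD's attributes lie within a single fragment, so each can be enforced locally — preserved.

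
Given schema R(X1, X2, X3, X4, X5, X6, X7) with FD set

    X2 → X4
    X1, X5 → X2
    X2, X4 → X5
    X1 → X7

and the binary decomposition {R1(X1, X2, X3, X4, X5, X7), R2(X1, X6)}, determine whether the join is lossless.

Common attributes: R1 ∩ R2 = {X1}.
Closure of {X1}: X1 → X7 applies, adding X7. So (X1)⁺ = {X1, X7}.
The closure contains neither all of R1 = {X1, X2, X3, X4, X5, X7} nor all of R2 = {X1, X6}, so the common attributes are not a superkey of either fragment. The join is lossy.

No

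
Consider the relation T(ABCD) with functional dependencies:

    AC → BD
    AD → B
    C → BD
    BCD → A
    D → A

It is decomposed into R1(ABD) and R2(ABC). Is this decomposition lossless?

No

Common attributes: R1 ∩ R2 = {AB}.
No dependency enlarges {AB}, so (AB)⁺ = {AB}.
The closure contains neither all of R1 = {ABD} nor all of R2 = {ABC}, so the common attributes are not a superkey of either fragment. The join is lossy.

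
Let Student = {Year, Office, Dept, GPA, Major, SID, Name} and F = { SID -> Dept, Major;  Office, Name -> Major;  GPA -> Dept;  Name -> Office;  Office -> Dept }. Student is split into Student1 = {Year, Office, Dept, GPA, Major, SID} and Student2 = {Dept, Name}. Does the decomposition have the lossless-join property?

No

Common attributes: Student1 ∩ Student2 = {Dept}.
No dependency enlarges {Dept}, so (Dept)⁺ = {Dept}.
The closure contains neither all of Student1 = {Year, Office, Dept, GPA, Major, SID} nor all of Student2 = {Dept, Name}, so the common attributes are not a superkey of either fragment. The join is lossy.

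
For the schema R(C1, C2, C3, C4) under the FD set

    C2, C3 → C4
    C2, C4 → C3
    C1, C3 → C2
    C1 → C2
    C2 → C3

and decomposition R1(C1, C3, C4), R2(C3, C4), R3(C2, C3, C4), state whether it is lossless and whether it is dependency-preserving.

lossy and not dependency-preserving

Lossless test (chase): applying each FD to every pair of rows produces no changes in the tableau, so no row becomes fully distinguished — the join is lossy.
Dependency preservation: the restricted closure of {C1, C3} across the fragments never reaches {C2}, so C1, C3 → C2 cannot be enforced without a join — not preserved.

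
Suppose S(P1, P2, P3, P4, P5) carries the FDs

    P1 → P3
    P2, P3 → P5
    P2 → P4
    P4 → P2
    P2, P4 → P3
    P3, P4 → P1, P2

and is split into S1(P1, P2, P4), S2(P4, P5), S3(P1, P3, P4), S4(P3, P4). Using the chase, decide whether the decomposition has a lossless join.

Chase test. Columns are P1, P2, P3, P4, P5; row i has aⱼ where attribute j ∈ Si, else bᵢⱼ.
Initial tableau (one row per fragment):
  row 1: a1 a2 b13 a4 b15
  row 2: b21 b22 b23 a4 a5
  row 3: a1 b32 a3 a4 b35
  row 4: b41 b42 a3 a4 b45
Rows 1 and 3 agree on P1; apply P1→P3 and equate their P3 entries.
Rows 1 and 2 agree on P4; apply P4→P2 and equate their P2 entries.
Rows 1 and 3 agree on P4; apply P4→P2 and equate their P2 entries.
Rows 1 and 4 agree on P4; apply P4→P2 and equate their P2 entries.
Rows 1 and 2 agree on P2, P4; apply P2, P4→P3 and equate their P3 entries.
Rows 1 and 2 agree on P3, P4; apply P3, P4→P1, P2 and equate their P1, P2 entries.
Rows 1 and 4 agree on P3, P4; apply P3, P4→P1, P2 and equate their P1, P2 entries.
Rows 1 and 2 agree on P2, P3; apply P2, P3→P5 and equate their P5 entries.
Rows 1 and 3 agree on P2, P3; apply P2, P3→P5 and equate their P5 entries.
Rows 1 and 4 agree on P2, P3; apply P2, P3→P5 and equate their P5 entries.
Row 1 is now all distinguished symbols — the join is lossless.

Yes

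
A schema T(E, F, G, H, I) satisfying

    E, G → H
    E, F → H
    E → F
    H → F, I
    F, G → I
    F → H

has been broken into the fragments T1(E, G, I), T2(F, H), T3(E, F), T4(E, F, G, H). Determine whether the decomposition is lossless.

Chase test. Columns are E, F, G, H, I; row i has aⱼ where attribute j ∈ Ti, else bᵢⱼ.
Initial tableau (one row per fragment):
  row 1: a1 b12 a3 b14 a5
  row 2: b21 a2 b23 a4 b25
  row 3: a1 a2 b33 b34 b35
  row 4: a1 a2 a3 a4 b45
Rows 1 and 4 agree on E, G; apply E, G→H and equate their H entries.
Rows 3 and 4 agree on E, F; apply E, F→H and equate their H entries.
Rows 1 and 3 agree on E; apply E→F and equate their F entries.
Rows 1 and 2 agree on H; apply H→F, I and equate their F, I entries.
Rows 1 and 3 agree on H; apply H→F, I and equate their F, I entries.
Rows 1 and 4 agree on H; apply H→F, I and equate their F, I entries.
Row 1 is now all distinguished symbols — the join is lossless.

Yes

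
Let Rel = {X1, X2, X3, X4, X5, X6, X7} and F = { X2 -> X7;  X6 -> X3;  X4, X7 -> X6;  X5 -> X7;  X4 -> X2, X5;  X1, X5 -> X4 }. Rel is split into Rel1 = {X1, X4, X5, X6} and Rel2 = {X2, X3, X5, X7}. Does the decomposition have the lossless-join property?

Common attributes: Rel1 ∩ Rel2 = {X5}.
Closure of {X5}: X5 → X7 applies, adding X7. So (X5)⁺ = {X5, X7}.
The closure contains neither all of Rel1 = {X1, X4, X5, X6} nor all of Rel2 = {X2, X3, X5, X7}, so the common attributes are not a superkey of either fragment. The join is lossy.

No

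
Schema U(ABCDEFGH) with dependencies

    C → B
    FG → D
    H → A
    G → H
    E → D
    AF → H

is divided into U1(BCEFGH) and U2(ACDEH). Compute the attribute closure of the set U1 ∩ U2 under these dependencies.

ABCDEH

U1 ∩ U2 = {CEH}.
C → B applies, adding B
H → A applies, adding A
E → D applies, adding D
Closure: {ABCDEH}.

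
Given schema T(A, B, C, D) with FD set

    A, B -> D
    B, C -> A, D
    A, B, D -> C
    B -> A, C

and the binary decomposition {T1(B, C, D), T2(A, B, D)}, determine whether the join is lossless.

Common attributes: T1 ∩ T2 = {B, D}.
Closure of {B, D}: B → A, C applies, adding A, C. So (B, D)⁺ = {A, B, C, D}.
This closure contains every attribute of T1, so T1 ∩ T2 → T1. The join is lossless.

Yes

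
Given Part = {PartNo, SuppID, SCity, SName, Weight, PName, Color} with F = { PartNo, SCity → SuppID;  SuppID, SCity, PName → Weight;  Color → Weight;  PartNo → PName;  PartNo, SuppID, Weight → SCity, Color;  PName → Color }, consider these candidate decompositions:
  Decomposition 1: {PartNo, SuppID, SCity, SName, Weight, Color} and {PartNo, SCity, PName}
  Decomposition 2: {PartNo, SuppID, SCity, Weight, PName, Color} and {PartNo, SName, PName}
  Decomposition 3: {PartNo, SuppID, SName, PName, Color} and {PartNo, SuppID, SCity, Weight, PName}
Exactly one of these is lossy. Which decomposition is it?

Decomposition 2

Decomposition 1: common = {PartNo, SCity}, closure = {PartNo, SuppID, SCity, Weight, PName, Color} → lossless.
Decomposition 2: common = {PartNo, PName}, closure = {PartNo, Weight, PName, Color} → lossy.
Decomposition 3: common = {PartNo, SuppID, PName}, closure = {PartNo, SuppID, SCity, Weight, PName, Color} → lossless.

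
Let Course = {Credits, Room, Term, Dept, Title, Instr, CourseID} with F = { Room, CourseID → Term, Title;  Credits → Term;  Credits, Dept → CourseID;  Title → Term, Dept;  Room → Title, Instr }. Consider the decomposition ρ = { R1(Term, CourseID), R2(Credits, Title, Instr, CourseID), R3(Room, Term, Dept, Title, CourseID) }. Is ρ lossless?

Chase test. Columns are Credits, Room, Term, Dept, Title, Instr, CourseID; row i has aⱼ where attribute j ∈ Ri, else bᵢⱼ.
Initial tableau (one row per fragment):
  row 1: b11 b12 a3 b14 b15 b16 a7
  row 2: a1 b22 b23 b24 a5 a6 a7
  row 3: b31 a2 a3 a4 a5 b36 a7
Rows 2 and 3 agree on Title; apply Title→Term, Dept and equate their Term, Dept entries.
No row becomes fully distinguished — the join is lossy.

No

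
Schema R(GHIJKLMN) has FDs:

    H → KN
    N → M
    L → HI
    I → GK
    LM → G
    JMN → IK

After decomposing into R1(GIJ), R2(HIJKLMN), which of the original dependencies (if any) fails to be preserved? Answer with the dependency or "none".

H → KN lies within R2.
N → M lies within R2.
L → HI lies within R2.
I → GK: restricted closure across fragments reaches GK.
LM → G: restricted closure across fragments reaches G.
JMN → IK lies within R2.
Every dependency is enforceable on the fragments, so the decomposition is dependency-preserving.

none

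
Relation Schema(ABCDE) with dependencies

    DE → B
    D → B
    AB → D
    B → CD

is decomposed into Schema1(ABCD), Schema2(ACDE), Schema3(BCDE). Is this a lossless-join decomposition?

Chase test. Columns are ABCDE; row i has aⱼ where attribute j ∈ Schemai, else bᵢⱼ.
Initial tableau (one row per fragment):
  row 1: a1 a2 a3 a4 b15
  row 2: a1 b22 a3 a4 a5
  row 3: b31 a2 a3 a4 a5
Rows 2 and 3 agree on DE; apply DE→B and equate their B entries.
Row 2 is now all distinguished symbols — the join is lossless.

Yes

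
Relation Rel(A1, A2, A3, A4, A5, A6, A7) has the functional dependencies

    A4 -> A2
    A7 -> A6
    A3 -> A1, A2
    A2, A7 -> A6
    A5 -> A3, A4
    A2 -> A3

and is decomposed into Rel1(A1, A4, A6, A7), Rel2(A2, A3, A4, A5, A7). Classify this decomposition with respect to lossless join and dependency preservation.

lossless but not dependency-preserving

Lossless test: (A4, A7)⁺ = {A1, A2, A3, A4, A6, A7}, which contains all of one fragment — lossless.
Dependency preservation: the restricted closure of {A3} across the fragments never reaches {A1, A2}, so A3 → A1, A2 cannot be enforced without a join — not preserved.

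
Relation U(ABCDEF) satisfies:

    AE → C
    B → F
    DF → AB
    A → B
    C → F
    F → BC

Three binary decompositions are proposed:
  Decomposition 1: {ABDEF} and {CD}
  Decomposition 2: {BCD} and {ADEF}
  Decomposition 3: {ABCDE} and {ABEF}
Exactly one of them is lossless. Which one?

Decomposition 1: common = {D}, closure = {D} → lossy.
Decomposition 2: common = {D}, closure = {D} → lossy.
Decomposition 3: common = {ABE}, closure = {ABCEF} → lossless.

Decomposition 3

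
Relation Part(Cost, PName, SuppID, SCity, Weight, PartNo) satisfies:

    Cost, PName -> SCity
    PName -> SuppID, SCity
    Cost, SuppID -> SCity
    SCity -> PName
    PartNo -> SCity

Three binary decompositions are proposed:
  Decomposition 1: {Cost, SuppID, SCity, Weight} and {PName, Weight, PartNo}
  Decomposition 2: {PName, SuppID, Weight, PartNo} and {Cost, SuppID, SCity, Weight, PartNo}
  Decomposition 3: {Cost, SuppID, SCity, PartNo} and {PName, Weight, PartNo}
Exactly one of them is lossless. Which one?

Decomposition 1: common = {Weight}, closure = {Weight} → lossy.
Decomposition 2: common = {SuppID, Weight, PartNo}, closure = {PName, SuppID, SCity, Weight, PartNo} → lossless.
Decomposition 3: common = {PartNo}, closure = {PName, SuppID, SCity, PartNo} → lossy.

Decomposition 2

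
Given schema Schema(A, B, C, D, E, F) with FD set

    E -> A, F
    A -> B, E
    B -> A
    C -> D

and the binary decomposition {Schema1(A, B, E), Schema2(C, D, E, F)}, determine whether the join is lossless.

Yes

Common attributes: Schema1 ∩ Schema2 = {E}.
Closure of {E}: E → A, F applies, adding A, F; A → B, E applies, adding B. So (E)⁺ = {A, B, E, F}.
This closure contains every attribute of Schema1, so Schema1 ∩ Schema2 → Schema1. The join is lossless.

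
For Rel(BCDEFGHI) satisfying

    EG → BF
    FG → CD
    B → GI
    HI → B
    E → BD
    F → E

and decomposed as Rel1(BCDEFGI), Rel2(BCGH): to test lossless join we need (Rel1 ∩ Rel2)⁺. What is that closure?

Rel1 ∩ Rel2 = {BCG}.
B → GI applies, adding I
Closure: {BCGI}.

BCGI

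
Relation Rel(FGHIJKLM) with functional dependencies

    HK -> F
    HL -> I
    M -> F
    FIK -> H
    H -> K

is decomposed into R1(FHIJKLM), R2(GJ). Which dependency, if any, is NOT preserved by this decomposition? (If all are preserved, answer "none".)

HK → F lies within R1.
HL → I lies within R1.
M → F lies within R1.
FIK → H lies within R1.
H → K lies within R1.
Every dependency is enforceable on the fragments, so the decomposition is dependency-preserving.

none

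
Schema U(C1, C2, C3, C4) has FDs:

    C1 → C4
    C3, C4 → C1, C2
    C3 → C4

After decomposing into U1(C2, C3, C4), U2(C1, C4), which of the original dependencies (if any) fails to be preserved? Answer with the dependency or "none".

C3, C4 → C1, C2

Check C3, C4 → C1, C2: no single fragment contains all of {C1, C2, C3, C4}, and the restricted closure of {C3, C4} across the fragments never reaches {C1, C2}.
C1 → C4 is preserved.
C3 → C4 is preserved.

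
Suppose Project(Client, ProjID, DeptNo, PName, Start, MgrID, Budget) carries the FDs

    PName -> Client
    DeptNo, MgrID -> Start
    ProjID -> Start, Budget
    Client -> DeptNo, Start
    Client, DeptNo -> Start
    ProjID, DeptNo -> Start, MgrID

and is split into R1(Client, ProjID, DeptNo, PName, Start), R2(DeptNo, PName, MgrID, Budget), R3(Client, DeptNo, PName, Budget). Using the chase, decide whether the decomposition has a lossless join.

Chase test. Columns are Client, ProjID, DeptNo, PName, Start, MgrID, Budget; row i has aⱼ where attribute j ∈ Ri, else bᵢⱼ.
Initial tableau (one row per fragment):
  row 1: a1 a2 a3 a4 a5 b16 b17
  row 2: b21 b22 a3 a4 b25 a6 a7
  row 3: a1 b32 a3 a4 b35 b36 a7
Rows 1 and 2 agree on PName; apply PName→Client and equate their Client entries.
Rows 1 and 2 agree on Client; apply Client→DeptNo, Start and equate their DeptNo, Start entries.
Rows 1 and 3 agree on Client; apply Client→DeptNo, Start and equate their DeptNo, Start entries.
No row becomes fully distinguished — the join is lossy.

No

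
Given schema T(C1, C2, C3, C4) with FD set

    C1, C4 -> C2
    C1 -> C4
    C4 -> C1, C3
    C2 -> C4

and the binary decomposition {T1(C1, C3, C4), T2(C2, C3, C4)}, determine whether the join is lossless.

Yes

Common attributes: T1 ∩ T2 = {C3, C4}.
Closure of {C3, C4}: C4 → C1, C3 applies, adding C1; C1, C4 → C2 applies, adding C2. So (C3, C4)⁺ = {C1, C2, C3, C4}.
This closure contains every attribute of T1, so T1 ∩ T2 → T1. The join is lossless.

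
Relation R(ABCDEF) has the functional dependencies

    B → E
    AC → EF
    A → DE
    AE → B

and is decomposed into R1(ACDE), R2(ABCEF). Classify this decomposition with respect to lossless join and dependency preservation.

Lossless test: (ACE)⁺ = {ABCDEF}, which contains all of one fragment — lossless.
Dependency preservation: every FD's attributes lie within a single fragment, so each can be enforced locally — preserved.

lossless and dependency-preserving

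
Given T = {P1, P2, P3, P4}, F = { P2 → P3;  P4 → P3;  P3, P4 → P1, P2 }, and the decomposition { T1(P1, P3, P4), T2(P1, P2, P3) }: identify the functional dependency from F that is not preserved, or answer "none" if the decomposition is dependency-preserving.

P3, P4 → P1, P2

Check P3, P4 → P1, P2: no single fragment contains all of {P1, P2, P3, P4}, and the restricted closure of {P3, P4} across the fragments never reaches {P1, P2}.
P2 → P3 is preserved.
P4 → P3 is preserved.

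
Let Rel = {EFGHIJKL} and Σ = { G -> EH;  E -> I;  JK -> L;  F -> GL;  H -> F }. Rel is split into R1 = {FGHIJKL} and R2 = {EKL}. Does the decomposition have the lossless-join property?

No

Common attributes: R1 ∩ R2 = {KL}.
No dependency enlarges {KL}, so (KL)⁺ = {KL}.
The closure contains neither all of R1 = {FGHIJKL} nor all of R2 = {EKL}, so the common attributes are not a superkey of either fragment. The join is lossy.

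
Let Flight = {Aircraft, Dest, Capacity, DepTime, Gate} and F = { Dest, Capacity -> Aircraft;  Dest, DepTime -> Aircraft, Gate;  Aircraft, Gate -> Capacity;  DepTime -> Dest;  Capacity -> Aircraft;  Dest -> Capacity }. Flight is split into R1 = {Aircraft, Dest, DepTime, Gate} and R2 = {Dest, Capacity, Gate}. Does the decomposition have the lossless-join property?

Yes

Common attributes: R1 ∩ R2 = {Dest, Gate}.
Closure of {Dest, Gate}: Dest → Capacity applies, adding Capacity; Dest, Capacity → Aircraft applies, adding Aircraft. So (Dest, Gate)⁺ = {Aircraft, Dest, Capacity, Gate}.
This closure contains every attribute of R2, so R1 ∩ R2 → R2. The join is lossless.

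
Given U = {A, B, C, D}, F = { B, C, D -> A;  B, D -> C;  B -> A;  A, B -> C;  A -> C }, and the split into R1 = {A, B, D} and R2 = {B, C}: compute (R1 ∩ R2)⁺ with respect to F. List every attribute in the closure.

A, B, C

R1 ∩ R2 = {B}.
B → A applies, adding A
A, B → C applies, adding C
Closure: {A, B, C}.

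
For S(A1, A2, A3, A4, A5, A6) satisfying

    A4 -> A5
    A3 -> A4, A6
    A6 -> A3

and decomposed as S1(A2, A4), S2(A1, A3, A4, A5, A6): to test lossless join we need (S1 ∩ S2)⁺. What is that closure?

A4, A5

S1 ∩ S2 = {A4}.
A4 → A5 applies, adding A5
Closure: {A4, A5}.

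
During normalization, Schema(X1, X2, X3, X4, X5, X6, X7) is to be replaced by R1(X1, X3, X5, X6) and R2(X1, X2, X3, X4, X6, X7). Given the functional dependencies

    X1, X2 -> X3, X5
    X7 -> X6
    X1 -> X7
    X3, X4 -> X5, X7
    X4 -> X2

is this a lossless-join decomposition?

Common attributes: R1 ∩ R2 = {X1, X3, X6}.
Closure of {X1, X3, X6}: X1 → X7 applies, adding X7. So (X1, X3, X6)⁺ = {X1, X3, X6, X7}.
The closure contains neither all of R1 = {X1, X3, X5, X6} nor all of R2 = {X1, X2, X3, X4, X6, X7}, so the common attributes are not a superkey of either fragment. The join is lossy.

No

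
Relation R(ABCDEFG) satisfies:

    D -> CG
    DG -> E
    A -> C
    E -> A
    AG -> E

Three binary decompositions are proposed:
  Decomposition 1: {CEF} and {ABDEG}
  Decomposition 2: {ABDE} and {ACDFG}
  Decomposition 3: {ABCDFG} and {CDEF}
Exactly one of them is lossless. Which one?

Decomposition 1: common = {E}, closure = {ACE} → lossy.
Decomposition 2: common = {AD}, closure = {ACDEG} → lossy.
Decomposition 3: common = {CDF}, closure = {ACDEFG} → lossless.

Decomposition 3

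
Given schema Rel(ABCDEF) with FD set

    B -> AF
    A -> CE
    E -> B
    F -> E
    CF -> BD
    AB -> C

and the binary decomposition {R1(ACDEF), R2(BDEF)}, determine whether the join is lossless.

Yes

Common attributes: R1 ∩ R2 = {DEF}.
Closure of {DEF}: E → B applies, adding B; B → AF applies, adding A; A → CE applies, adding C. So (DEF)⁺ = {ABCDEF}.
This closure contains every attribute of R1, so R1 ∩ R2 → R1. The join is lossless.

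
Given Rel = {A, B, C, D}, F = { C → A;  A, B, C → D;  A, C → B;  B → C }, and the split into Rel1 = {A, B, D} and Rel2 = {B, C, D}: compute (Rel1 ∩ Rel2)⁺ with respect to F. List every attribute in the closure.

Rel1 ∩ Rel2 = {B, D}.
B → C applies, adding C
C → A applies, adding A
Closure: {A, B, C, D}.

A, B, C, D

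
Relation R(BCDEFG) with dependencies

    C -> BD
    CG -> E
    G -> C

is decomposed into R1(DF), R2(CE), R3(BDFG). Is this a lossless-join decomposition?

Chase test. Columns are BCDEFG; row i has aⱼ where attribute j ∈ Ri, else bᵢⱼ.
Initial tableau (one row per fragment):
  row 1: b11 b12 a3 b14 a5 b16
  row 2: b21 a2 b23 a4 b25 b26
  row 3: a1 b32 a3 b34 a5 a6
No row becomes fully distinguished — the join is lossy.

No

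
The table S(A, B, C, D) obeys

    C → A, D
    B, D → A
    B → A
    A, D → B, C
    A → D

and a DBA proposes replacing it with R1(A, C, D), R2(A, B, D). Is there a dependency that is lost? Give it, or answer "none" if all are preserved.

none

C → A, D lies within R1.
B, D → A lies within R2.
B → A lies within R2.
A, D → B, C: restricted closure across fragments reaches B, C.
A → D lies within R1.
Every dependency is enforceable on the fragments, so the decomposition is dependency-preserving.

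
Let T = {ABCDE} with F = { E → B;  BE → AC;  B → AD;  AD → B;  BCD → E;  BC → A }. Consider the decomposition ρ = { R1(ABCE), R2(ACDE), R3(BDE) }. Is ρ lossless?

Chase test. Columns are ABCDE; row i has aⱼ where attribute j ∈ Ri, else bᵢⱼ.
Initial tableau (one row per fragment):
  row 1: a1 a2 a3 b14 a5
  row 2: a1 b22 a3 a4 a5
  row 3: b31 a2 b33 a4 a5
Rows 1 and 2 agree on E; apply E→B and equate their B entries.
Rows 1 and 3 agree on BE; apply BE→AC and equate their AC entries.
Rows 1 and 2 agree on B; apply B→AD and equate their AD entries.
Row 1 is now all distinguished symbols — the join is lossless.

Yes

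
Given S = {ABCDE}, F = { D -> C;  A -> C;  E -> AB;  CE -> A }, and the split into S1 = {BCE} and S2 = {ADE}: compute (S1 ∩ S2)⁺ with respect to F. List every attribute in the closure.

S1 ∩ S2 = {E}.
E → AB applies, adding AB
A → C applies, adding C
Closure: {ABCE}.

ABCE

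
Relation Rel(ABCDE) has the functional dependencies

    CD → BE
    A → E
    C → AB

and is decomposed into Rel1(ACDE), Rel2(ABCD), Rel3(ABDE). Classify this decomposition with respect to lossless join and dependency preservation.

lossless and dependency-preserving

Lossless test (chase): Rows 1 and 2 agree on CD; apply CD→BE and equate their BE entries. Row 1 is now all distinguished symbols — the join is lossless.
Dependency preservation: CD → BE is not contained in any single fragment, but the restricted closure of its left-hand side across the fragments still reaches the right-hand side; the remaining FDs each lie inside some fragment. All dependencies are preserved.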